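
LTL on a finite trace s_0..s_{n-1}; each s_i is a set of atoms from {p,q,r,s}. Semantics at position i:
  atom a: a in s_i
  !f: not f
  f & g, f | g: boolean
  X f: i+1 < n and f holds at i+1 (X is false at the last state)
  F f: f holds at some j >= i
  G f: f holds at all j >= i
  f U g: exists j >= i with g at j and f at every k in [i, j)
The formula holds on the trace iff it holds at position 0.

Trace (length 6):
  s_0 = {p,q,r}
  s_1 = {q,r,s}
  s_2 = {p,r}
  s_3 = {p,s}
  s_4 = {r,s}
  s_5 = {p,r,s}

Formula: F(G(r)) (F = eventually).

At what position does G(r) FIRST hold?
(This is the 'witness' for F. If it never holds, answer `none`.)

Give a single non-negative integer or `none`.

Answer: 4

Derivation:
s_0={p,q,r}: G(r)=False r=True
s_1={q,r,s}: G(r)=False r=True
s_2={p,r}: G(r)=False r=True
s_3={p,s}: G(r)=False r=False
s_4={r,s}: G(r)=True r=True
s_5={p,r,s}: G(r)=True r=True
F(G(r)) holds; first witness at position 4.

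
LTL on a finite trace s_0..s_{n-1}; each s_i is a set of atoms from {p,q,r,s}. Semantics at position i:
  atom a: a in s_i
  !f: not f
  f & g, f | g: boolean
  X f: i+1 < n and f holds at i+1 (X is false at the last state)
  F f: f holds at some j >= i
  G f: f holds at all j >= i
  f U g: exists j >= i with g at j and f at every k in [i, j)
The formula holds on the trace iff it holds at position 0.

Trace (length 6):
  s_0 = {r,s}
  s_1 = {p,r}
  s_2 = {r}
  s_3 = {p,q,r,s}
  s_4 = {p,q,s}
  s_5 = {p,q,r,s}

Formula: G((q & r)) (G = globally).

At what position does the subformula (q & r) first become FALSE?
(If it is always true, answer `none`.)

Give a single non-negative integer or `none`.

Answer: 0

Derivation:
s_0={r,s}: (q & r)=False q=False r=True
s_1={p,r}: (q & r)=False q=False r=True
s_2={r}: (q & r)=False q=False r=True
s_3={p,q,r,s}: (q & r)=True q=True r=True
s_4={p,q,s}: (q & r)=False q=True r=False
s_5={p,q,r,s}: (q & r)=True q=True r=True
G((q & r)) holds globally = False
First violation at position 0.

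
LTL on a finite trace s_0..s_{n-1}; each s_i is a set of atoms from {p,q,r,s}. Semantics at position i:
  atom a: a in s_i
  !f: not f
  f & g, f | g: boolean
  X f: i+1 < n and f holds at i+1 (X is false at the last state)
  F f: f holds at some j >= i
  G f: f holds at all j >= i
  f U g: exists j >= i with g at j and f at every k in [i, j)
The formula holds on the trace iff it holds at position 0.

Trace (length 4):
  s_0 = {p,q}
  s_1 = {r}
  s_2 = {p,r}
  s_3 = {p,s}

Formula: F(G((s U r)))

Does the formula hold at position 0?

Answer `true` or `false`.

Answer: false

Derivation:
s_0={p,q}: F(G((s U r)))=False G((s U r))=False (s U r)=False s=False r=False
s_1={r}: F(G((s U r)))=False G((s U r))=False (s U r)=True s=False r=True
s_2={p,r}: F(G((s U r)))=False G((s U r))=False (s U r)=True s=False r=True
s_3={p,s}: F(G((s U r)))=False G((s U r))=False (s U r)=False s=True r=False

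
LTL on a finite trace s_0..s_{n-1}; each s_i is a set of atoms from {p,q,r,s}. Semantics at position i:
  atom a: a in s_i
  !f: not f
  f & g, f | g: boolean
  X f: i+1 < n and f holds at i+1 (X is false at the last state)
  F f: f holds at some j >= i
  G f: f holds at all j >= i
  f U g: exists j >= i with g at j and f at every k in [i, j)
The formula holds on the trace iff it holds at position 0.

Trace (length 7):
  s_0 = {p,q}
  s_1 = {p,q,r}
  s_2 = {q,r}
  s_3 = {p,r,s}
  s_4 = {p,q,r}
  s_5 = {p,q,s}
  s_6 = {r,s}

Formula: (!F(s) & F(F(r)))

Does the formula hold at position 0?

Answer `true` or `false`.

s_0={p,q}: (!F(s) & F(F(r)))=False !F(s)=False F(s)=True s=False F(F(r))=True F(r)=True r=False
s_1={p,q,r}: (!F(s) & F(F(r)))=False !F(s)=False F(s)=True s=False F(F(r))=True F(r)=True r=True
s_2={q,r}: (!F(s) & F(F(r)))=False !F(s)=False F(s)=True s=False F(F(r))=True F(r)=True r=True
s_3={p,r,s}: (!F(s) & F(F(r)))=False !F(s)=False F(s)=True s=True F(F(r))=True F(r)=True r=True
s_4={p,q,r}: (!F(s) & F(F(r)))=False !F(s)=False F(s)=True s=False F(F(r))=True F(r)=True r=True
s_5={p,q,s}: (!F(s) & F(F(r)))=False !F(s)=False F(s)=True s=True F(F(r))=True F(r)=True r=False
s_6={r,s}: (!F(s) & F(F(r)))=False !F(s)=False F(s)=True s=True F(F(r))=True F(r)=True r=True

Answer: false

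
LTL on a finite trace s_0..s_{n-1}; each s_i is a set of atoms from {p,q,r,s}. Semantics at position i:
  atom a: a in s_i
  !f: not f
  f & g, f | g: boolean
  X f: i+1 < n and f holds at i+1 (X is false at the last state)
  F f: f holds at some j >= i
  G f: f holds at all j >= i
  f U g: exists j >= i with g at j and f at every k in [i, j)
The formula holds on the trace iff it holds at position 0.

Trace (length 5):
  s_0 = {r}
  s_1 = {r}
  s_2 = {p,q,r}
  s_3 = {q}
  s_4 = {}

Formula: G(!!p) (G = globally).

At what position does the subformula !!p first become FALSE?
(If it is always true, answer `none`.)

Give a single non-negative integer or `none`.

s_0={r}: !!p=False !p=True p=False
s_1={r}: !!p=False !p=True p=False
s_2={p,q,r}: !!p=True !p=False p=True
s_3={q}: !!p=False !p=True p=False
s_4={}: !!p=False !p=True p=False
G(!!p) holds globally = False
First violation at position 0.

Answer: 0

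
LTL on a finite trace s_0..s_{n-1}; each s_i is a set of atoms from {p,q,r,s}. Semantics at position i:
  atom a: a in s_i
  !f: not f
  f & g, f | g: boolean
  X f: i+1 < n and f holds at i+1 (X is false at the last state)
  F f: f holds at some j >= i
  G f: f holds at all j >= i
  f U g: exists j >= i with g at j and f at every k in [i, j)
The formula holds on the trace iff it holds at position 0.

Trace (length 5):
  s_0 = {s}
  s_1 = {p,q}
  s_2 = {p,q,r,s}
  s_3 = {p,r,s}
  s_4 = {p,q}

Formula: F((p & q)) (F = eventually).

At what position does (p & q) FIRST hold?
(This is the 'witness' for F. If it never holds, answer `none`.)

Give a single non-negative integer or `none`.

s_0={s}: (p & q)=False p=False q=False
s_1={p,q}: (p & q)=True p=True q=True
s_2={p,q,r,s}: (p & q)=True p=True q=True
s_3={p,r,s}: (p & q)=False p=True q=False
s_4={p,q}: (p & q)=True p=True q=True
F((p & q)) holds; first witness at position 1.

Answer: 1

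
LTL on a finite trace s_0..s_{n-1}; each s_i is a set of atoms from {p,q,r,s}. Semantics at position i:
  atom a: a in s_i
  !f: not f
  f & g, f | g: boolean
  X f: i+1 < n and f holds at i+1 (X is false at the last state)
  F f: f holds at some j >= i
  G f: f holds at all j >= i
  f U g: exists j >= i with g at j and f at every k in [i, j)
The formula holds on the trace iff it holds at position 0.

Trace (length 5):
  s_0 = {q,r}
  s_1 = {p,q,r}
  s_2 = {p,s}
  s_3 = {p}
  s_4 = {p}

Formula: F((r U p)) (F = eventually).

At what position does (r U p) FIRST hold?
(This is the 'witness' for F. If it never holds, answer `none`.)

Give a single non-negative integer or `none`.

Answer: 0

Derivation:
s_0={q,r}: (r U p)=True r=True p=False
s_1={p,q,r}: (r U p)=True r=True p=True
s_2={p,s}: (r U p)=True r=False p=True
s_3={p}: (r U p)=True r=False p=True
s_4={p}: (r U p)=True r=False p=True
F((r U p)) holds; first witness at position 0.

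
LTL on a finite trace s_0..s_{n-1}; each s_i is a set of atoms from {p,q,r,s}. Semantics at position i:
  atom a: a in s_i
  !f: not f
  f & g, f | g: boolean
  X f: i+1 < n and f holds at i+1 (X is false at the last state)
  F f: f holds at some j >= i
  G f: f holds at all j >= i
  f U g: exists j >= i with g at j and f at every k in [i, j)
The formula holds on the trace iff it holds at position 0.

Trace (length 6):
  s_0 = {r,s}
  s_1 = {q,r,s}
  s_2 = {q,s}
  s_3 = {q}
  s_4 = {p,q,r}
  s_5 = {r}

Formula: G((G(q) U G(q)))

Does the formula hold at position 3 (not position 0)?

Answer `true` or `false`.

Answer: false

Derivation:
s_0={r,s}: G((G(q) U G(q)))=False (G(q) U G(q))=False G(q)=False q=False
s_1={q,r,s}: G((G(q) U G(q)))=False (G(q) U G(q))=False G(q)=False q=True
s_2={q,s}: G((G(q) U G(q)))=False (G(q) U G(q))=False G(q)=False q=True
s_3={q}: G((G(q) U G(q)))=False (G(q) U G(q))=False G(q)=False q=True
s_4={p,q,r}: G((G(q) U G(q)))=False (G(q) U G(q))=False G(q)=False q=True
s_5={r}: G((G(q) U G(q)))=False (G(q) U G(q))=False G(q)=False q=False
Evaluating at position 3: result = False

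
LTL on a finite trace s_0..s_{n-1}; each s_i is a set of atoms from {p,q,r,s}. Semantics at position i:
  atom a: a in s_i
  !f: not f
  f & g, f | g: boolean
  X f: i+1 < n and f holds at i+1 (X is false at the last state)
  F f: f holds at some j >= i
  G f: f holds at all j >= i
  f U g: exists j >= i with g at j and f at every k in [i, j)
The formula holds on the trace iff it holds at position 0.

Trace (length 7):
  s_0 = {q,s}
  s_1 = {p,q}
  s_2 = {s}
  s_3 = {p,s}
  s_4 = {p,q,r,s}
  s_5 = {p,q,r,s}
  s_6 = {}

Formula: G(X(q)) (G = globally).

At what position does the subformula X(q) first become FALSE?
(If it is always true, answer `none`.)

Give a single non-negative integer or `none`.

Answer: 1

Derivation:
s_0={q,s}: X(q)=True q=True
s_1={p,q}: X(q)=False q=True
s_2={s}: X(q)=False q=False
s_3={p,s}: X(q)=True q=False
s_4={p,q,r,s}: X(q)=True q=True
s_5={p,q,r,s}: X(q)=False q=True
s_6={}: X(q)=False q=False
G(X(q)) holds globally = False
First violation at position 1.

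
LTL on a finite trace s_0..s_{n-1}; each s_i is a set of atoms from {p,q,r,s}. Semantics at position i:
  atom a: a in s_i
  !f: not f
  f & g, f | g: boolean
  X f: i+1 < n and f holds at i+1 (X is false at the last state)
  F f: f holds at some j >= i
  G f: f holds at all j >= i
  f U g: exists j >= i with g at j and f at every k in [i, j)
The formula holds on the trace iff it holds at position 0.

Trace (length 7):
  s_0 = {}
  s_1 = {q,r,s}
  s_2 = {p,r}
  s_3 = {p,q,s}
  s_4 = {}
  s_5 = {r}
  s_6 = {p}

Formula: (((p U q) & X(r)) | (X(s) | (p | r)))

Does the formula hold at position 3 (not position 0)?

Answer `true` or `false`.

s_0={}: (((p U q) & X(r)) | (X(s) | (p | r)))=True ((p U q) & X(r))=False (p U q)=False p=False q=False X(r)=True r=False (X(s) | (p | r))=True X(s)=True s=False (p | r)=False
s_1={q,r,s}: (((p U q) & X(r)) | (X(s) | (p | r)))=True ((p U q) & X(r))=True (p U q)=True p=False q=True X(r)=True r=True (X(s) | (p | r))=True X(s)=False s=True (p | r)=True
s_2={p,r}: (((p U q) & X(r)) | (X(s) | (p | r)))=True ((p U q) & X(r))=False (p U q)=True p=True q=False X(r)=False r=True (X(s) | (p | r))=True X(s)=True s=False (p | r)=True
s_3={p,q,s}: (((p U q) & X(r)) | (X(s) | (p | r)))=True ((p U q) & X(r))=False (p U q)=True p=True q=True X(r)=False r=False (X(s) | (p | r))=True X(s)=False s=True (p | r)=True
s_4={}: (((p U q) & X(r)) | (X(s) | (p | r)))=False ((p U q) & X(r))=False (p U q)=False p=False q=False X(r)=True r=False (X(s) | (p | r))=False X(s)=False s=False (p | r)=False
s_5={r}: (((p U q) & X(r)) | (X(s) | (p | r)))=True ((p U q) & X(r))=False (p U q)=False p=False q=False X(r)=False r=True (X(s) | (p | r))=True X(s)=False s=False (p | r)=True
s_6={p}: (((p U q) & X(r)) | (X(s) | (p | r)))=True ((p U q) & X(r))=False (p U q)=False p=True q=False X(r)=False r=False (X(s) | (p | r))=True X(s)=False s=False (p | r)=True
Evaluating at position 3: result = True

Answer: true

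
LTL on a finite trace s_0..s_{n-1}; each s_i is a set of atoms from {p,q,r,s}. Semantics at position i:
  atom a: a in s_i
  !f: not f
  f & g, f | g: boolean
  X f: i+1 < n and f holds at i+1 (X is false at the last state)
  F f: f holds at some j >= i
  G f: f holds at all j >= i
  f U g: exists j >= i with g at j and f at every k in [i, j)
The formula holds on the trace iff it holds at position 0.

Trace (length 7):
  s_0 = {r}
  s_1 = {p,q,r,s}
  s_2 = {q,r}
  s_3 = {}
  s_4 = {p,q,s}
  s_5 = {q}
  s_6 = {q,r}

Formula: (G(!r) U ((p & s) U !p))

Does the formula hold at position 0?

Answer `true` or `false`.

s_0={r}: (G(!r) U ((p & s) U !p))=True G(!r)=False !r=False r=True ((p & s) U !p)=True (p & s)=False p=False s=False !p=True
s_1={p,q,r,s}: (G(!r) U ((p & s) U !p))=True G(!r)=False !r=False r=True ((p & s) U !p)=True (p & s)=True p=True s=True !p=False
s_2={q,r}: (G(!r) U ((p & s) U !p))=True G(!r)=False !r=False r=True ((p & s) U !p)=True (p & s)=False p=False s=False !p=True
s_3={}: (G(!r) U ((p & s) U !p))=True G(!r)=False !r=True r=False ((p & s) U !p)=True (p & s)=False p=False s=False !p=True
s_4={p,q,s}: (G(!r) U ((p & s) U !p))=True G(!r)=False !r=True r=False ((p & s) U !p)=True (p & s)=True p=True s=True !p=False
s_5={q}: (G(!r) U ((p & s) U !p))=True G(!r)=False !r=True r=False ((p & s) U !p)=True (p & s)=False p=False s=False !p=True
s_6={q,r}: (G(!r) U ((p & s) U !p))=True G(!r)=False !r=False r=True ((p & s) U !p)=True (p & s)=False p=False s=False !p=True

Answer: true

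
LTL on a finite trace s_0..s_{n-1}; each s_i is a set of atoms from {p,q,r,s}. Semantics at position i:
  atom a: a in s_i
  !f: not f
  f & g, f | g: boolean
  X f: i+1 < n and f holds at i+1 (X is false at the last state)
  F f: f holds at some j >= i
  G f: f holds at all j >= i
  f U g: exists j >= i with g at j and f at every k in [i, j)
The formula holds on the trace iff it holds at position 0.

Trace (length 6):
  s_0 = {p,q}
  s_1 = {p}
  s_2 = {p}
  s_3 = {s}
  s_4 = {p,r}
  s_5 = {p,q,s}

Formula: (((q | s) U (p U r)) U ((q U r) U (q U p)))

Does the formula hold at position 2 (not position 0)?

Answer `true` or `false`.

s_0={p,q}: (((q | s) U (p U r)) U ((q U r) U (q U p)))=True ((q | s) U (p U r))=False (q | s)=True q=True s=False (p U r)=False p=True r=False ((q U r) U (q U p))=True (q U r)=False (q U p)=True
s_1={p}: (((q | s) U (p U r)) U ((q U r) U (q U p)))=True ((q | s) U (p U r))=False (q | s)=False q=False s=False (p U r)=False p=True r=False ((q U r) U (q U p))=True (q U r)=False (q U p)=True
s_2={p}: (((q | s) U (p U r)) U ((q U r) U (q U p)))=True ((q | s) U (p U r))=False (q | s)=False q=False s=False (p U r)=False p=True r=False ((q U r) U (q U p))=True (q U r)=False (q U p)=True
s_3={s}: (((q | s) U (p U r)) U ((q U r) U (q U p)))=True ((q | s) U (p U r))=True (q | s)=True q=False s=True (p U r)=False p=False r=False ((q U r) U (q U p))=False (q U r)=False (q U p)=False
s_4={p,r}: (((q | s) U (p U r)) U ((q U r) U (q U p)))=True ((q | s) U (p U r))=True (q | s)=False q=False s=False (p U r)=True p=True r=True ((q U r) U (q U p))=True (q U r)=True (q U p)=True
s_5={p,q,s}: (((q | s) U (p U r)) U ((q U r) U (q U p)))=True ((q | s) U (p U r))=False (q | s)=True q=True s=True (p U r)=False p=True r=False ((q U r) U (q U p))=True (q U r)=False (q U p)=True
Evaluating at position 2: result = True

Answer: true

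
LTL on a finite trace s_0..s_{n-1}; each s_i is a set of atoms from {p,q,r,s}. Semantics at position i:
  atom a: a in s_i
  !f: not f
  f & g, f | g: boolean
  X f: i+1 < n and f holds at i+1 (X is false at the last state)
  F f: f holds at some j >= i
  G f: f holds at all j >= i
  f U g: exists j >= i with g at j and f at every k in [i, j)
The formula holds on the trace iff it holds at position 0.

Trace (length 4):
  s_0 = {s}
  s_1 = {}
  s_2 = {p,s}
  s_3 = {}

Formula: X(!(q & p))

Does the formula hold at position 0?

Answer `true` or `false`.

Answer: true

Derivation:
s_0={s}: X(!(q & p))=True !(q & p)=True (q & p)=False q=False p=False
s_1={}: X(!(q & p))=True !(q & p)=True (q & p)=False q=False p=False
s_2={p,s}: X(!(q & p))=True !(q & p)=True (q & p)=False q=False p=True
s_3={}: X(!(q & p))=False !(q & p)=True (q & p)=False q=False p=False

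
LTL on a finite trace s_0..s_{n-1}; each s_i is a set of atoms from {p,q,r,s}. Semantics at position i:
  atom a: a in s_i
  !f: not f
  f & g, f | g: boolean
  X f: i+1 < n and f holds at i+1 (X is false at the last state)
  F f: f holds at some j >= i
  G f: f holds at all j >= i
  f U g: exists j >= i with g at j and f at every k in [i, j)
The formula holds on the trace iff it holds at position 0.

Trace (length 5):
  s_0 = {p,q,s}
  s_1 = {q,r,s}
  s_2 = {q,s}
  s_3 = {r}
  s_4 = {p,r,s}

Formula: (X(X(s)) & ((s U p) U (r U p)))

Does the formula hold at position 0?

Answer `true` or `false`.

Answer: true

Derivation:
s_0={p,q,s}: (X(X(s)) & ((s U p) U (r U p)))=True X(X(s))=True X(s)=True s=True ((s U p) U (r U p))=True (s U p)=True p=True (r U p)=True r=False
s_1={q,r,s}: (X(X(s)) & ((s U p) U (r U p)))=False X(X(s))=False X(s)=True s=True ((s U p) U (r U p))=False (s U p)=False p=False (r U p)=False r=True
s_2={q,s}: (X(X(s)) & ((s U p) U (r U p)))=False X(X(s))=True X(s)=False s=True ((s U p) U (r U p))=False (s U p)=False p=False (r U p)=False r=False
s_3={r}: (X(X(s)) & ((s U p) U (r U p)))=False X(X(s))=False X(s)=True s=False ((s U p) U (r U p))=True (s U p)=False p=False (r U p)=True r=True
s_4={p,r,s}: (X(X(s)) & ((s U p) U (r U p)))=False X(X(s))=False X(s)=False s=True ((s U p) U (r U p))=True (s U p)=True p=True (r U p)=True r=True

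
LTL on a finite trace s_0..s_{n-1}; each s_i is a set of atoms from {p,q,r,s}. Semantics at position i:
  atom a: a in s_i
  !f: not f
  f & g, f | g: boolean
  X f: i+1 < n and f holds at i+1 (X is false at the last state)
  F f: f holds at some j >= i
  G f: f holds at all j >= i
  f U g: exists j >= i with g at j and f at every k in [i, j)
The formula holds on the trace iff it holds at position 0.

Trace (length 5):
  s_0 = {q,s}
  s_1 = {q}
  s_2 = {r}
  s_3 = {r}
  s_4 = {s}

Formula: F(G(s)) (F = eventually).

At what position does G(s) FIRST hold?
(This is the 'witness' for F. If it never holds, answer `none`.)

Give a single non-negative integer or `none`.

s_0={q,s}: G(s)=False s=True
s_1={q}: G(s)=False s=False
s_2={r}: G(s)=False s=False
s_3={r}: G(s)=False s=False
s_4={s}: G(s)=True s=True
F(G(s)) holds; first witness at position 4.

Answer: 4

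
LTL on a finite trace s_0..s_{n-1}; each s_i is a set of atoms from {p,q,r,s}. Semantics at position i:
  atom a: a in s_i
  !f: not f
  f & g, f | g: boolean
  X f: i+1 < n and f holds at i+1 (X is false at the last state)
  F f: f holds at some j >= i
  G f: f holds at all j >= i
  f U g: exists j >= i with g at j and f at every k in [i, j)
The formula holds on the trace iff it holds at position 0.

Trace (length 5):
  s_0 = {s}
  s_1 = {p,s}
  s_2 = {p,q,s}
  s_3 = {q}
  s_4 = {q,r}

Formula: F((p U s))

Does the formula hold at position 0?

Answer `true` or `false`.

s_0={s}: F((p U s))=True (p U s)=True p=False s=True
s_1={p,s}: F((p U s))=True (p U s)=True p=True s=True
s_2={p,q,s}: F((p U s))=True (p U s)=True p=True s=True
s_3={q}: F((p U s))=False (p U s)=False p=False s=False
s_4={q,r}: F((p U s))=False (p U s)=False p=False s=False

Answer: true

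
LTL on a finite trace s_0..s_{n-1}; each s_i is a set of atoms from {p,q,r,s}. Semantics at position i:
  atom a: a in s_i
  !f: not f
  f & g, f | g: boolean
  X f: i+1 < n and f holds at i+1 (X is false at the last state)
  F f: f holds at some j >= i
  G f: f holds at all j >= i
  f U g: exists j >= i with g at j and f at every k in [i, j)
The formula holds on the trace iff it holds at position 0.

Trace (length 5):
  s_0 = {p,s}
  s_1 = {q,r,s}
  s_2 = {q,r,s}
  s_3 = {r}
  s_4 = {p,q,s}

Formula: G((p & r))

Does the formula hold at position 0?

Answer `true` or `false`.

s_0={p,s}: G((p & r))=False (p & r)=False p=True r=False
s_1={q,r,s}: G((p & r))=False (p & r)=False p=False r=True
s_2={q,r,s}: G((p & r))=False (p & r)=False p=False r=True
s_3={r}: G((p & r))=False (p & r)=False p=False r=True
s_4={p,q,s}: G((p & r))=False (p & r)=False p=True r=False

Answer: false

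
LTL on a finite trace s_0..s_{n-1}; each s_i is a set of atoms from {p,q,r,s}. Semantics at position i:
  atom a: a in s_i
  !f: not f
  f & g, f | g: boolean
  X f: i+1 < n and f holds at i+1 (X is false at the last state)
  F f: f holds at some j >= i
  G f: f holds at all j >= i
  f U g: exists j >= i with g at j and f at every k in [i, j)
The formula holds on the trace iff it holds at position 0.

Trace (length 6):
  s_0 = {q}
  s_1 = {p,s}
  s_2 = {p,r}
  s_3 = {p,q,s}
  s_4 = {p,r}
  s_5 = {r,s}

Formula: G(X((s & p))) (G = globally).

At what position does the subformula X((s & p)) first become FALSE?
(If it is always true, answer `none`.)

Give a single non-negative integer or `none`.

Answer: 1

Derivation:
s_0={q}: X((s & p))=True (s & p)=False s=False p=False
s_1={p,s}: X((s & p))=False (s & p)=True s=True p=True
s_2={p,r}: X((s & p))=True (s & p)=False s=False p=True
s_3={p,q,s}: X((s & p))=False (s & p)=True s=True p=True
s_4={p,r}: X((s & p))=False (s & p)=False s=False p=True
s_5={r,s}: X((s & p))=False (s & p)=False s=True p=False
G(X((s & p))) holds globally = False
First violation at position 1.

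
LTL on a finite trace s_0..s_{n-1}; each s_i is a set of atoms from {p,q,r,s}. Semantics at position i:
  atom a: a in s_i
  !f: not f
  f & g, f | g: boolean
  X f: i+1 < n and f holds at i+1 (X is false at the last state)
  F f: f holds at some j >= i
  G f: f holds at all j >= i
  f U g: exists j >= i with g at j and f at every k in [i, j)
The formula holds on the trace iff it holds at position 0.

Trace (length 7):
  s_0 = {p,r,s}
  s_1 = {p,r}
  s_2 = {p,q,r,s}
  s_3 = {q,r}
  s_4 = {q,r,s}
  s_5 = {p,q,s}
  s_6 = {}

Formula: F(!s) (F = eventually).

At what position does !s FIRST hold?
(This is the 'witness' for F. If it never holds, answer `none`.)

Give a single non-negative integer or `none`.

s_0={p,r,s}: !s=False s=True
s_1={p,r}: !s=True s=False
s_2={p,q,r,s}: !s=False s=True
s_3={q,r}: !s=True s=False
s_4={q,r,s}: !s=False s=True
s_5={p,q,s}: !s=False s=True
s_6={}: !s=True s=False
F(!s) holds; first witness at position 1.

Answer: 1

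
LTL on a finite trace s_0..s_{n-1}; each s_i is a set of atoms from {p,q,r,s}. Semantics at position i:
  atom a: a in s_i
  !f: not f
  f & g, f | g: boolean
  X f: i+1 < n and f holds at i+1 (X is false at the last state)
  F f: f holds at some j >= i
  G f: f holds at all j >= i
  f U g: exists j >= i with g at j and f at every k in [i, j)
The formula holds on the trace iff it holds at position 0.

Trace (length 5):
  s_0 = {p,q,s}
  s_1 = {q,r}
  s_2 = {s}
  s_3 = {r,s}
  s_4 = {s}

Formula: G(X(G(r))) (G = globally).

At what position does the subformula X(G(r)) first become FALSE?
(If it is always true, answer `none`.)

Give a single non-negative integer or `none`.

Answer: 0

Derivation:
s_0={p,q,s}: X(G(r))=False G(r)=False r=False
s_1={q,r}: X(G(r))=False G(r)=False r=True
s_2={s}: X(G(r))=False G(r)=False r=False
s_3={r,s}: X(G(r))=False G(r)=False r=True
s_4={s}: X(G(r))=False G(r)=False r=False
G(X(G(r))) holds globally = False
First violation at position 0.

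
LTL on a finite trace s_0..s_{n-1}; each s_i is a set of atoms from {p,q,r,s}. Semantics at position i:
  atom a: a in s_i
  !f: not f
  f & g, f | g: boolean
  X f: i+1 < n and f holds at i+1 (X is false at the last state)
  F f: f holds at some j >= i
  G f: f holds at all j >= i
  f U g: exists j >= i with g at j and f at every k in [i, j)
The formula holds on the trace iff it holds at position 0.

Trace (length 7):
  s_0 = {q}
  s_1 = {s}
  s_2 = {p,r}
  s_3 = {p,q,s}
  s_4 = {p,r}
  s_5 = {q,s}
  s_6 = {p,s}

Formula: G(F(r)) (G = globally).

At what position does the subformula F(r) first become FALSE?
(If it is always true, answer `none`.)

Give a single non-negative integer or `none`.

Answer: 5

Derivation:
s_0={q}: F(r)=True r=False
s_1={s}: F(r)=True r=False
s_2={p,r}: F(r)=True r=True
s_3={p,q,s}: F(r)=True r=False
s_4={p,r}: F(r)=True r=True
s_5={q,s}: F(r)=False r=False
s_6={p,s}: F(r)=False r=False
G(F(r)) holds globally = False
First violation at position 5.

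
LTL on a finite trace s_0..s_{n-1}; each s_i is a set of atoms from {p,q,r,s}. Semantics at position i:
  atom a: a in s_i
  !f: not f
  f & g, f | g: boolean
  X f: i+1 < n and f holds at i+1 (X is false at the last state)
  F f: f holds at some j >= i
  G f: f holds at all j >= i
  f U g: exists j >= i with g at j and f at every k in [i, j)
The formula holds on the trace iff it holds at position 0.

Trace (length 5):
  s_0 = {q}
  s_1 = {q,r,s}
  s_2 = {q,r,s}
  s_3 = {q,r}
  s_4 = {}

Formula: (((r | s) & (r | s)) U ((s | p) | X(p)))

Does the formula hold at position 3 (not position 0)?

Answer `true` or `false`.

Answer: false

Derivation:
s_0={q}: (((r | s) & (r | s)) U ((s | p) | X(p)))=False ((r | s) & (r | s))=False (r | s)=False r=False s=False ((s | p) | X(p))=False (s | p)=False p=False X(p)=False
s_1={q,r,s}: (((r | s) & (r | s)) U ((s | p) | X(p)))=True ((r | s) & (r | s))=True (r | s)=True r=True s=True ((s | p) | X(p))=True (s | p)=True p=False X(p)=False
s_2={q,r,s}: (((r | s) & (r | s)) U ((s | p) | X(p)))=True ((r | s) & (r | s))=True (r | s)=True r=True s=True ((s | p) | X(p))=True (s | p)=True p=False X(p)=False
s_3={q,r}: (((r | s) & (r | s)) U ((s | p) | X(p)))=False ((r | s) & (r | s))=True (r | s)=True r=True s=False ((s | p) | X(p))=False (s | p)=False p=False X(p)=False
s_4={}: (((r | s) & (r | s)) U ((s | p) | X(p)))=False ((r | s) & (r | s))=False (r | s)=False r=False s=False ((s | p) | X(p))=False (s | p)=False p=False X(p)=False
Evaluating at position 3: result = False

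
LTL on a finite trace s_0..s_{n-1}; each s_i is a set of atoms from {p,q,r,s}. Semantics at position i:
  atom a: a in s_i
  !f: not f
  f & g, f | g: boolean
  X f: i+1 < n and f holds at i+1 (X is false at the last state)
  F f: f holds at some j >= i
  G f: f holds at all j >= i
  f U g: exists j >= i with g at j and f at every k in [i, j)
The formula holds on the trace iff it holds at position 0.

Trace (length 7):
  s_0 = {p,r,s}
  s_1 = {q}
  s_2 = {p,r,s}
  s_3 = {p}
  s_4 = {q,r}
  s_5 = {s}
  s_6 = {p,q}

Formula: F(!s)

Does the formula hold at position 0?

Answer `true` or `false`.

Answer: true

Derivation:
s_0={p,r,s}: F(!s)=True !s=False s=True
s_1={q}: F(!s)=True !s=True s=False
s_2={p,r,s}: F(!s)=True !s=False s=True
s_3={p}: F(!s)=True !s=True s=False
s_4={q,r}: F(!s)=True !s=True s=False
s_5={s}: F(!s)=True !s=False s=True
s_6={p,q}: F(!s)=True !s=True s=False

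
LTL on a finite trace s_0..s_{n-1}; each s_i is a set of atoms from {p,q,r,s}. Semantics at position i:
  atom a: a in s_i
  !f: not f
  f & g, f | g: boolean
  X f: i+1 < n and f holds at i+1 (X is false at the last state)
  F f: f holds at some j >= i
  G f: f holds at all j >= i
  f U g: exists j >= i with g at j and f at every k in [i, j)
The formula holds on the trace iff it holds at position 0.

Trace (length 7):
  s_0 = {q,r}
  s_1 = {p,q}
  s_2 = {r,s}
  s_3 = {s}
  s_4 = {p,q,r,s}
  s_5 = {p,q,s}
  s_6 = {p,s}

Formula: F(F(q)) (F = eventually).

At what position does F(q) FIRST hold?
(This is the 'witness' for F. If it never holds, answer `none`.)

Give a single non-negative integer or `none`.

Answer: 0

Derivation:
s_0={q,r}: F(q)=True q=True
s_1={p,q}: F(q)=True q=True
s_2={r,s}: F(q)=True q=False
s_3={s}: F(q)=True q=False
s_4={p,q,r,s}: F(q)=True q=True
s_5={p,q,s}: F(q)=True q=True
s_6={p,s}: F(q)=False q=False
F(F(q)) holds; first witness at position 0.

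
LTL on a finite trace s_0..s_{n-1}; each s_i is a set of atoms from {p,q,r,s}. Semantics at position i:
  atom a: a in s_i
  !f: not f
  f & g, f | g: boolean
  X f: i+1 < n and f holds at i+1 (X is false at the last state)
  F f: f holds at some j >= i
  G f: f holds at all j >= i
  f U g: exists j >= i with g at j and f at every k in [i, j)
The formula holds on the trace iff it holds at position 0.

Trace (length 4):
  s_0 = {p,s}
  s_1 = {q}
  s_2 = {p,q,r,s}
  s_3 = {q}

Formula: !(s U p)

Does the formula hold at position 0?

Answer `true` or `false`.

s_0={p,s}: !(s U p)=False (s U p)=True s=True p=True
s_1={q}: !(s U p)=True (s U p)=False s=False p=False
s_2={p,q,r,s}: !(s U p)=False (s U p)=True s=True p=True
s_3={q}: !(s U p)=True (s U p)=False s=False p=False

Answer: false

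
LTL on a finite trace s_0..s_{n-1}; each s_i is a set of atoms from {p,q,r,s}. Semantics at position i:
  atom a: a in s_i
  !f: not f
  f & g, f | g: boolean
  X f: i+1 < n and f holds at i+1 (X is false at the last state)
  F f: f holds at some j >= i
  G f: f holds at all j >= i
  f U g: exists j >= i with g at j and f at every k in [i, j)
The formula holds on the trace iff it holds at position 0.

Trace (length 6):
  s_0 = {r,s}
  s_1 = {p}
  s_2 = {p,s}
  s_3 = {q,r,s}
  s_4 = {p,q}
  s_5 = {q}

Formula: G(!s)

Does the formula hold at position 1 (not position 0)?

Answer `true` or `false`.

s_0={r,s}: G(!s)=False !s=False s=True
s_1={p}: G(!s)=False !s=True s=False
s_2={p,s}: G(!s)=False !s=False s=True
s_3={q,r,s}: G(!s)=False !s=False s=True
s_4={p,q}: G(!s)=True !s=True s=False
s_5={q}: G(!s)=True !s=True s=False
Evaluating at position 1: result = False

Answer: false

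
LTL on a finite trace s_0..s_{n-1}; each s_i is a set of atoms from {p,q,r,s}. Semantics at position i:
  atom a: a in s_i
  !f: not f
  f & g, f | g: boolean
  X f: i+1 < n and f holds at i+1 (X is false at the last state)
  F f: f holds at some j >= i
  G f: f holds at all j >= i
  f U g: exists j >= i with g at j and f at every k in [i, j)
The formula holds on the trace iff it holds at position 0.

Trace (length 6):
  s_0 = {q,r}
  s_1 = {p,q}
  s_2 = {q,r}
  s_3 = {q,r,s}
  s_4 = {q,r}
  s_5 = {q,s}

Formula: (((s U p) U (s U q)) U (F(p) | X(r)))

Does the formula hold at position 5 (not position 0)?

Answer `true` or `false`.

s_0={q,r}: (((s U p) U (s U q)) U (F(p) | X(r)))=True ((s U p) U (s U q))=True (s U p)=False s=False p=False (s U q)=True q=True (F(p) | X(r))=True F(p)=True X(r)=False r=True
s_1={p,q}: (((s U p) U (s U q)) U (F(p) | X(r)))=True ((s U p) U (s U q))=True (s U p)=True s=False p=True (s U q)=True q=True (F(p) | X(r))=True F(p)=True X(r)=True r=False
s_2={q,r}: (((s U p) U (s U q)) U (F(p) | X(r)))=True ((s U p) U (s U q))=True (s U p)=False s=False p=False (s U q)=True q=True (F(p) | X(r))=True F(p)=False X(r)=True r=True
s_3={q,r,s}: (((s U p) U (s U q)) U (F(p) | X(r)))=True ((s U p) U (s U q))=True (s U p)=False s=True p=False (s U q)=True q=True (F(p) | X(r))=True F(p)=False X(r)=True r=True
s_4={q,r}: (((s U p) U (s U q)) U (F(p) | X(r)))=False ((s U p) U (s U q))=True (s U p)=False s=False p=False (s U q)=True q=True (F(p) | X(r))=False F(p)=False X(r)=False r=True
s_5={q,s}: (((s U p) U (s U q)) U (F(p) | X(r)))=False ((s U p) U (s U q))=True (s U p)=False s=True p=False (s U q)=True q=True (F(p) | X(r))=False F(p)=False X(r)=False r=False
Evaluating at position 5: result = False

Answer: false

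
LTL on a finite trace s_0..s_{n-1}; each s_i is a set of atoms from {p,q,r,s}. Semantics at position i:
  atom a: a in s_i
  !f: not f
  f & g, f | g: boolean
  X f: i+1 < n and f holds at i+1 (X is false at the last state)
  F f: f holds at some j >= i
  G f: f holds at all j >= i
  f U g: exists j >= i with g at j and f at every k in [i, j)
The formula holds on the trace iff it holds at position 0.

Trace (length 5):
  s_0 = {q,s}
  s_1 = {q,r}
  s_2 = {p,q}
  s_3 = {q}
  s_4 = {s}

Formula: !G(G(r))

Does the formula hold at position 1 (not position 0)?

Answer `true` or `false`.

s_0={q,s}: !G(G(r))=True G(G(r))=False G(r)=False r=False
s_1={q,r}: !G(G(r))=True G(G(r))=False G(r)=False r=True
s_2={p,q}: !G(G(r))=True G(G(r))=False G(r)=False r=False
s_3={q}: !G(G(r))=True G(G(r))=False G(r)=False r=False
s_4={s}: !G(G(r))=True G(G(r))=False G(r)=False r=False
Evaluating at position 1: result = True

Answer: true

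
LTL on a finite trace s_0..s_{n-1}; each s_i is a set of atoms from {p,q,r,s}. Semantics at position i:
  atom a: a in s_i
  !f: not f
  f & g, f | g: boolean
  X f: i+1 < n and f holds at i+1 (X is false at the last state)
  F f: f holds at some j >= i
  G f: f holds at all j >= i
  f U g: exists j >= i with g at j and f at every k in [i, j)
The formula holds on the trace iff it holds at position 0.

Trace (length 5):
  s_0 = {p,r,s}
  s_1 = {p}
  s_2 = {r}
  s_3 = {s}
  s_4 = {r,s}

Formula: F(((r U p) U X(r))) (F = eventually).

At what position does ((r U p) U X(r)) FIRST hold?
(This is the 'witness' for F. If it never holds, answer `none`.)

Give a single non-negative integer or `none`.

Answer: 0

Derivation:
s_0={p,r,s}: ((r U p) U X(r))=True (r U p)=True r=True p=True X(r)=False
s_1={p}: ((r U p) U X(r))=True (r U p)=True r=False p=True X(r)=True
s_2={r}: ((r U p) U X(r))=False (r U p)=False r=True p=False X(r)=False
s_3={s}: ((r U p) U X(r))=True (r U p)=False r=False p=False X(r)=True
s_4={r,s}: ((r U p) U X(r))=False (r U p)=False r=True p=False X(r)=False
F(((r U p) U X(r))) holds; first witness at position 0.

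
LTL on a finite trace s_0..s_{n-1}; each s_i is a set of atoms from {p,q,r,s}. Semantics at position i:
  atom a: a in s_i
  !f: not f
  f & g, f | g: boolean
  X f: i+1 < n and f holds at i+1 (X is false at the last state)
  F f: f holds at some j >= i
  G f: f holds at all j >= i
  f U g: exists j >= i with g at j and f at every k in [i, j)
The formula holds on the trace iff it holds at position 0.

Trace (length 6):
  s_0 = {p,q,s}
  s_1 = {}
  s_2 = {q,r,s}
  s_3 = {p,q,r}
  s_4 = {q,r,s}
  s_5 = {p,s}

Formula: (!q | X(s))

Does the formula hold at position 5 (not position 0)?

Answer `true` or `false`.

Answer: true

Derivation:
s_0={p,q,s}: (!q | X(s))=False !q=False q=True X(s)=False s=True
s_1={}: (!q | X(s))=True !q=True q=False X(s)=True s=False
s_2={q,r,s}: (!q | X(s))=False !q=False q=True X(s)=False s=True
s_3={p,q,r}: (!q | X(s))=True !q=False q=True X(s)=True s=False
s_4={q,r,s}: (!q | X(s))=True !q=False q=True X(s)=True s=True
s_5={p,s}: (!q | X(s))=True !q=True q=False X(s)=False s=True
Evaluating at position 5: result = True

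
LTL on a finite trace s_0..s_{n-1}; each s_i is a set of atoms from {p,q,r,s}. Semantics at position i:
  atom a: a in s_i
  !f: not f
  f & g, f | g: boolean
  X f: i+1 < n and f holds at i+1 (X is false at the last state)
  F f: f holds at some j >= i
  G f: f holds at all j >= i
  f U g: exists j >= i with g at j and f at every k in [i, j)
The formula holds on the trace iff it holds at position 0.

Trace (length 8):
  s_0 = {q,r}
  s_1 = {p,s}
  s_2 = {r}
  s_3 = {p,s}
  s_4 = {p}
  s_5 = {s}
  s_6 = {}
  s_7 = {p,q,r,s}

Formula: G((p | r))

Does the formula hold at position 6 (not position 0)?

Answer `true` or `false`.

s_0={q,r}: G((p | r))=False (p | r)=True p=False r=True
s_1={p,s}: G((p | r))=False (p | r)=True p=True r=False
s_2={r}: G((p | r))=False (p | r)=True p=False r=True
s_3={p,s}: G((p | r))=False (p | r)=True p=True r=False
s_4={p}: G((p | r))=False (p | r)=True p=True r=False
s_5={s}: G((p | r))=False (p | r)=False p=False r=False
s_6={}: G((p | r))=False (p | r)=False p=False r=False
s_7={p,q,r,s}: G((p | r))=True (p | r)=True p=True r=True
Evaluating at position 6: result = False

Answer: false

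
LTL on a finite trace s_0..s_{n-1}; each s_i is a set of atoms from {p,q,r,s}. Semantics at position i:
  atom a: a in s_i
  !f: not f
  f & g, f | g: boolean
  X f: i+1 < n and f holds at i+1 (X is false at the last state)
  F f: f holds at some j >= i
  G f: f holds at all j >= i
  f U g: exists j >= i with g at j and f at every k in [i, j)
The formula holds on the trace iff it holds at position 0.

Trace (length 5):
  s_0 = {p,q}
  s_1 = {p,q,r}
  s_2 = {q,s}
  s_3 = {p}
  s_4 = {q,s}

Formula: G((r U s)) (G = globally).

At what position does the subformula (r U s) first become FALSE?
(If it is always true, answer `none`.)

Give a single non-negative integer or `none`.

s_0={p,q}: (r U s)=False r=False s=False
s_1={p,q,r}: (r U s)=True r=True s=False
s_2={q,s}: (r U s)=True r=False s=True
s_3={p}: (r U s)=False r=False s=False
s_4={q,s}: (r U s)=True r=False s=True
G((r U s)) holds globally = False
First violation at position 0.

Answer: 0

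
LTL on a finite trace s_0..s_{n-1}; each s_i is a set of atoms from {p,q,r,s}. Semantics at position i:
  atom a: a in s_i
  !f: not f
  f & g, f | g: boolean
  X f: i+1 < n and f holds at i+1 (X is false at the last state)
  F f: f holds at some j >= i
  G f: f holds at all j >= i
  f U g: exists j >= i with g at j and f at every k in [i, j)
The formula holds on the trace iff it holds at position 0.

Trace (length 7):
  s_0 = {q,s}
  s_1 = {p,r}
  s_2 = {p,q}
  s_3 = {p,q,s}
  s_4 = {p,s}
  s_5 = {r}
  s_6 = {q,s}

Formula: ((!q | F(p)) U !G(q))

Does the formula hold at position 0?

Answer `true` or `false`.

s_0={q,s}: ((!q | F(p)) U !G(q))=True (!q | F(p))=True !q=False q=True F(p)=True p=False !G(q)=True G(q)=False
s_1={p,r}: ((!q | F(p)) U !G(q))=True (!q | F(p))=True !q=True q=False F(p)=True p=True !G(q)=True G(q)=False
s_2={p,q}: ((!q | F(p)) U !G(q))=True (!q | F(p))=True !q=False q=True F(p)=True p=True !G(q)=True G(q)=False
s_3={p,q,s}: ((!q | F(p)) U !G(q))=True (!q | F(p))=True !q=False q=True F(p)=True p=True !G(q)=True G(q)=False
s_4={p,s}: ((!q | F(p)) U !G(q))=True (!q | F(p))=True !q=True q=False F(p)=True p=True !G(q)=True G(q)=False
s_5={r}: ((!q | F(p)) U !G(q))=True (!q | F(p))=True !q=True q=False F(p)=False p=False !G(q)=True G(q)=False
s_6={q,s}: ((!q | F(p)) U !G(q))=False (!q | F(p))=False !q=False q=True F(p)=False p=False !G(q)=False G(q)=True

Answer: true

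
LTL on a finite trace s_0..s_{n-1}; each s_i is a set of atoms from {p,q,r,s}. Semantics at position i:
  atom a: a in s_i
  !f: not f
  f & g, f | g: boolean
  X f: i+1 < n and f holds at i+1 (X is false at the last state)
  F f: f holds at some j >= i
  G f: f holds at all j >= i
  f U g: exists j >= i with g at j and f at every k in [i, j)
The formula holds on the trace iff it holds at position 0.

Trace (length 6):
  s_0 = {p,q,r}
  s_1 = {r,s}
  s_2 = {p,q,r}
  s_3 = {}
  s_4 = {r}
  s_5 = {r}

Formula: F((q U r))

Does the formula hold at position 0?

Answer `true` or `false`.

Answer: true

Derivation:
s_0={p,q,r}: F((q U r))=True (q U r)=True q=True r=True
s_1={r,s}: F((q U r))=True (q U r)=True q=False r=True
s_2={p,q,r}: F((q U r))=True (q U r)=True q=True r=True
s_3={}: F((q U r))=True (q U r)=False q=False r=False
s_4={r}: F((q U r))=True (q U r)=True q=False r=True
s_5={r}: F((q U r))=True (q U r)=True q=False r=True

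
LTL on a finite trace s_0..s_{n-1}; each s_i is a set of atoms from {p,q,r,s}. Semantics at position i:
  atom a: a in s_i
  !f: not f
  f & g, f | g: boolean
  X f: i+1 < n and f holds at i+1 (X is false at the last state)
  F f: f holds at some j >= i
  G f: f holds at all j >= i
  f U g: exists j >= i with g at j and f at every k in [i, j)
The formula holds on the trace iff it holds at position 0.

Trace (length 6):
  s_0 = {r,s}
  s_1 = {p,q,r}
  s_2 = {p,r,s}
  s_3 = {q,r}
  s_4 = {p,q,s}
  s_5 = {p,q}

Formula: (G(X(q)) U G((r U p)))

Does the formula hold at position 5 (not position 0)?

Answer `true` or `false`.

s_0={r,s}: (G(X(q)) U G((r U p)))=True G(X(q))=False X(q)=True q=False G((r U p))=True (r U p)=True r=True p=False
s_1={p,q,r}: (G(X(q)) U G((r U p)))=True G(X(q))=False X(q)=False q=True G((r U p))=True (r U p)=True r=True p=True
s_2={p,r,s}: (G(X(q)) U G((r U p)))=True G(X(q))=False X(q)=True q=False G((r U p))=True (r U p)=True r=True p=True
s_3={q,r}: (G(X(q)) U G((r U p)))=True G(X(q))=False X(q)=True q=True G((r U p))=True (r U p)=True r=True p=False
s_4={p,q,s}: (G(X(q)) U G((r U p)))=True G(X(q))=False X(q)=True q=True G((r U p))=True (r U p)=True r=False p=True
s_5={p,q}: (G(X(q)) U G((r U p)))=True G(X(q))=False X(q)=False q=True G((r U p))=True (r U p)=True r=False p=True
Evaluating at position 5: result = True

Answer: true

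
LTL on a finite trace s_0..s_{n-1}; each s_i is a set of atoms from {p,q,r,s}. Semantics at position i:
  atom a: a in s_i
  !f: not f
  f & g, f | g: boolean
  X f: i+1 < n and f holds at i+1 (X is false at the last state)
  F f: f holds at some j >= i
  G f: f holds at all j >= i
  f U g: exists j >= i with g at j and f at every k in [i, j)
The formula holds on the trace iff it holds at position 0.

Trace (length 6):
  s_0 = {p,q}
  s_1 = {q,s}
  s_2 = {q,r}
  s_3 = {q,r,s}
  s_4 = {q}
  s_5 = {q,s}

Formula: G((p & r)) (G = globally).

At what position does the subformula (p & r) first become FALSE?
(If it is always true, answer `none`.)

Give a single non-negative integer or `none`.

Answer: 0

Derivation:
s_0={p,q}: (p & r)=False p=True r=False
s_1={q,s}: (p & r)=False p=False r=False
s_2={q,r}: (p & r)=False p=False r=True
s_3={q,r,s}: (p & r)=False p=False r=True
s_4={q}: (p & r)=False p=False r=False
s_5={q,s}: (p & r)=False p=False r=False
G((p & r)) holds globally = False
First violation at position 0.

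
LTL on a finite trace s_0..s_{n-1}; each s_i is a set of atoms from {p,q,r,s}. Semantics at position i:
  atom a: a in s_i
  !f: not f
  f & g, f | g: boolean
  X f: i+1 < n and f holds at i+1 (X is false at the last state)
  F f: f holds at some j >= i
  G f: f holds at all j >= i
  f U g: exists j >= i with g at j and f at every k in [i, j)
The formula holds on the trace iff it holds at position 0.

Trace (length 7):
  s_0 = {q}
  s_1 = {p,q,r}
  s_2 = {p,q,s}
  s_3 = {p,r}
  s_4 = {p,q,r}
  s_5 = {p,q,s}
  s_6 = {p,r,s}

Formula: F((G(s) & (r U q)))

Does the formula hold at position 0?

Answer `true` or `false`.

Answer: true

Derivation:
s_0={q}: F((G(s) & (r U q)))=True (G(s) & (r U q))=False G(s)=False s=False (r U q)=True r=False q=True
s_1={p,q,r}: F((G(s) & (r U q)))=True (G(s) & (r U q))=False G(s)=False s=False (r U q)=True r=True q=True
s_2={p,q,s}: F((G(s) & (r U q)))=True (G(s) & (r U q))=False G(s)=False s=True (r U q)=True r=False q=True
s_3={p,r}: F((G(s) & (r U q)))=True (G(s) & (r U q))=False G(s)=False s=False (r U q)=True r=True q=False
s_4={p,q,r}: F((G(s) & (r U q)))=True (G(s) & (r U q))=False G(s)=False s=False (r U q)=True r=True q=True
s_5={p,q,s}: F((G(s) & (r U q)))=True (G(s) & (r U q))=True G(s)=True s=True (r U q)=True r=False q=True
s_6={p,r,s}: F((G(s) & (r U q)))=False (G(s) & (r U q))=False G(s)=True s=True (r U q)=False r=True q=False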